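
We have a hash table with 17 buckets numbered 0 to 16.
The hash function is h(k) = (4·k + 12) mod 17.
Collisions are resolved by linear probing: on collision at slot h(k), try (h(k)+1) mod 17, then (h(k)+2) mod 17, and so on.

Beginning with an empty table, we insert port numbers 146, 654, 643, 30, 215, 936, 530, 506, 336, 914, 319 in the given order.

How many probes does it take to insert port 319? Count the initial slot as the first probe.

146 hashes to 1; slot 1 is free → place at 1.
654 hashes to 10; slot 10 is free → place at 10.
643 hashes to 0; slot 0 is free → place at 0.
30 hashes to 13; slot 13 is free → place at 13.
215 hashes to 5; slot 5 is free → place at 5.
936 hashes to 16; slot 16 is free → place at 16.
530 hashes to 7; slot 7 is free → place at 7.
506 hashes to 13; 13 taken → place at 14.
336 hashes to 13; 13,14 taken → place at 15.
914 hashes to 13; 13,14,15,16,0,1 taken → place at 2.
319 hashes to 13; 13,14,15,16,0,1,2 taken → place at 3.
Table: [643, 146, 914, 319, —, 215, —, 530, —, —, 654, —, —, 30, 506, 336, 936]

8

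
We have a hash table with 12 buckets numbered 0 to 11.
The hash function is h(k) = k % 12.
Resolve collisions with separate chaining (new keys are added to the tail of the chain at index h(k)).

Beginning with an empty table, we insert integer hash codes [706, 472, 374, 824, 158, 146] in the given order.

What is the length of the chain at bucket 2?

706 -> bucket 10
472 -> bucket 4
374 -> bucket 2
824 -> bucket 8
158 -> bucket 2 (collision)
146 -> bucket 2 (collision)
Final buckets:
0: ∅
1: ∅
2: 374 -> 158 -> 146
3: ∅
4: 472
5: ∅
6: ∅
7: ∅
8: 824
9: ∅
10: 706
11: ∅

3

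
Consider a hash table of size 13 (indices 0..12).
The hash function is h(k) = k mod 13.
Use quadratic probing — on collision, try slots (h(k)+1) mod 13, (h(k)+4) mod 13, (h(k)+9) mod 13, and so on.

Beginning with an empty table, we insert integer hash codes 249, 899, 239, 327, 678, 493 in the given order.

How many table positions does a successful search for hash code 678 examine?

4

249: h=2 => slot 2
899: h=2, probe 2,3 => slot 3
239: h=5 => slot 5
327: h=2, probe 2,3,6 => slot 6
678: h=2, probe 2,3,6,11 => slot 11
493: h=12 => slot 12
Table: [-, -, 249, 899, -, 239, 327, -, -, -, -, 678, 493]
Lookup 678: h=2, probe 2,3,6,11 → found at 11.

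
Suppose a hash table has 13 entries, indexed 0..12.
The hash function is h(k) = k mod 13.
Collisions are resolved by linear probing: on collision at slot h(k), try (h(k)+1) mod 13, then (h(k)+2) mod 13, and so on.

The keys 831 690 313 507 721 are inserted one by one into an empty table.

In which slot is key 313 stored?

Insert 831: h=12, slot 12 empty → index 12.
Insert 690: h=1, slot 1 empty → index 1.
Insert 313: h=1, slot 1 occupied → index 2.
Insert 507: h=0, slot 0 empty → index 0.
Insert 721: h=6, slot 6 empty → index 6.
Table: [507, 690, 313, ., ., ., 721, ., ., ., ., ., 831]

2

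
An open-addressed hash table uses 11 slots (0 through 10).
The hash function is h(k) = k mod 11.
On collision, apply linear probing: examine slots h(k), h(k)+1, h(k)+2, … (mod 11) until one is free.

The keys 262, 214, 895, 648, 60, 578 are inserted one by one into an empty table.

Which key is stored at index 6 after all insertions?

60

262 hashes to 9; slot 9 is free => place at 9.
214 hashes to 5; slot 5 is free => place at 5.
895 hashes to 4; slot 4 is free => place at 4.
648 hashes to 10; slot 10 is free => place at 10.
60 hashes to 5; 5 taken => place at 6.
578 hashes to 6; 6 taken => place at 7.
Table: [., ., ., ., 895, 214, 60, 578, ., 262, 648]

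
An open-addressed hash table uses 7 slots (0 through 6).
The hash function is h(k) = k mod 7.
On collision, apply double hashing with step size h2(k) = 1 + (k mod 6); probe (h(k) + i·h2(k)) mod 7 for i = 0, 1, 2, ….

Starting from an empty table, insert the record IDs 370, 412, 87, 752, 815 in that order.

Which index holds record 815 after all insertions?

1

370: h=6 → slot 6
412: h=6, h2=5, probe 6,4 → slot 4
87: h=3 → slot 3
752: h=3, h2=3, probe 3,6,2 → slot 2
815: h=3, h2=6, probe 3,2,1 → slot 1
Table: [., 815, 752, 87, 412, ., 370]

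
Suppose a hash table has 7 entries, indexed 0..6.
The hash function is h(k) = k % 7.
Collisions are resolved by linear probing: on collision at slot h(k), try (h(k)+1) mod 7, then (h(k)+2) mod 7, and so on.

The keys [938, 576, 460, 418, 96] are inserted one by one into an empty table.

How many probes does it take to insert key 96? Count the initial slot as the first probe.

938: h=0 => slot 0
576: h=2 => slot 2
460: h=5 => slot 5
418: h=5, probe 5,6 => slot 6
96: h=5, probe 5,6,0,1 => slot 1
Table: [938, 96, 576, ., ., 460, 418]

4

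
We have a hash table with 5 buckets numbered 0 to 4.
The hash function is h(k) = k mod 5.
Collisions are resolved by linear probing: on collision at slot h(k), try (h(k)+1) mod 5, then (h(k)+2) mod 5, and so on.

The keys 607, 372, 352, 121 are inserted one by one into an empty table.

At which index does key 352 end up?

4

607 hashes to 2; slot 2 is free -> place at 2.
372 hashes to 2; 2 taken -> place at 3.
352 hashes to 2; 2,3 taken -> place at 4.
121 hashes to 1; slot 1 is free -> place at 1.
Table: [., 121, 607, 372, 352]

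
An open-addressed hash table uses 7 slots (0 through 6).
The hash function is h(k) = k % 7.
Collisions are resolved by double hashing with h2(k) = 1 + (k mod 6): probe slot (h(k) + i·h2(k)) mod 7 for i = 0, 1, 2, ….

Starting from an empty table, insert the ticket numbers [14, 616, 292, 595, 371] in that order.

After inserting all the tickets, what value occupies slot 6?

371

14 hashes to 0; slot 0 is free -> place at 0.
616 hashes to 0, h2=5; 0 taken -> place at 5.
292 hashes to 5, h2=5; 5 taken -> place at 3.
595 hashes to 0, h2=2; 0 taken -> place at 2.
371 hashes to 0, h2=6; 0 taken -> place at 6.
Table: [14, ∅, 595, 292, ∅, 616, 371]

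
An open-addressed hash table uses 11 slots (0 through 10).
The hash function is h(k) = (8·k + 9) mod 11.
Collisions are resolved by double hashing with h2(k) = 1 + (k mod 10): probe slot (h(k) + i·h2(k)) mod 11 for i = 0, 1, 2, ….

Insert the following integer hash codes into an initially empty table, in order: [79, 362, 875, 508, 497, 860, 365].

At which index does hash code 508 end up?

79 hashes to 3; slot 3 is free => place at 3.
362 hashes to 1; slot 1 is free => place at 1.
875 hashes to 2; slot 2 is free => place at 2.
508 hashes to 3, h2=9; 3,1 taken => place at 10.
497 hashes to 3, h2=8; 3 taken => place at 0.
860 hashes to 3, h2=1; 3 taken => place at 4.
365 hashes to 3, h2=6; 3 taken => place at 9.
Table: [497, 362, 875, 79, 860, —, —, —, —, 365, 508]

10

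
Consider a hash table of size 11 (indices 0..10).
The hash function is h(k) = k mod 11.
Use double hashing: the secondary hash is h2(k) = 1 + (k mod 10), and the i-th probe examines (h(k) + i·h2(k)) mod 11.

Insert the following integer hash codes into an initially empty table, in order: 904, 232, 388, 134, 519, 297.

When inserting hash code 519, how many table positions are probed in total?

904 hashes to 2; slot 2 is free => place at 2.
232 hashes to 1; slot 1 is free => place at 1.
388 hashes to 3; slot 3 is free => place at 3.
134 hashes to 2, h2=5; 2 taken => place at 7.
519 hashes to 2, h2=10; 2,1 taken => place at 0.
297 hashes to 0, h2=8; 0 taken => place at 8.
Table: [519, 232, 904, 388, ∅, ∅, ∅, 134, 297, ∅, ∅]

3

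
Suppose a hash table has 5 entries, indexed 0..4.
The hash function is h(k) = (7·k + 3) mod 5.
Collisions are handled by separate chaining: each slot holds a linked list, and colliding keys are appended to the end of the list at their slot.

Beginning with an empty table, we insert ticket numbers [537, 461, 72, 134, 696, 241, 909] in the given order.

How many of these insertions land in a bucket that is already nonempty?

Insert 537: h=2, bucket 2 empty → new chain.
Insert 461: h=0, bucket 0 empty → new chain.
Insert 72: h=2, bucket 2 nonempty → append to chain.
Insert 134: h=1, bucket 1 empty → new chain.
Insert 696: h=0, bucket 0 nonempty → append to chain.
Insert 241: h=0, bucket 0 nonempty → append to chain.
Insert 909: h=1, bucket 1 nonempty → append to chain.
Final buckets:
0: 461 -> 696 -> 241
1: 134 -> 909
2: 537 -> 72
3: _
4: _

4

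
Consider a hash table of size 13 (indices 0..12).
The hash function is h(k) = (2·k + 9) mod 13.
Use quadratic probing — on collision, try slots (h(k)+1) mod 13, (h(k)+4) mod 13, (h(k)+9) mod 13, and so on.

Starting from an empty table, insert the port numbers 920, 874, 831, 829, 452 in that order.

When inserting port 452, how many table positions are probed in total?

920: h=3 -> slot 3
874: h=2 -> slot 2
831: h=7 -> slot 7
829: h=3, probe 3,4 -> slot 4
452: h=3, probe 3,4,7,12 -> slot 12
Table: [—, —, 874, 920, 829, —, —, 831, —, —, —, —, 452]

4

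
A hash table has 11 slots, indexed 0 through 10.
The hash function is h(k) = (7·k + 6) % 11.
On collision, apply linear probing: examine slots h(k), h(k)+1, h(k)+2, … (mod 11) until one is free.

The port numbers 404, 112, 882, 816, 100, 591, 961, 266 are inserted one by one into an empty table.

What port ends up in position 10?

404 hashes to 7; slot 7 is free → place at 7.
112 hashes to 9; slot 9 is free → place at 9.
882 hashes to 9; 9 taken → place at 10.
816 hashes to 9; 9,10 taken → place at 0.
100 hashes to 2; slot 2 is free → place at 2.
591 hashes to 7; 7 taken → place at 8.
961 hashes to 1; slot 1 is free → place at 1.
266 hashes to 9; 9,10,0,1,2 taken → place at 3.
Table: [816, 961, 100, 266, ., ., ., 404, 591, 112, 882]

882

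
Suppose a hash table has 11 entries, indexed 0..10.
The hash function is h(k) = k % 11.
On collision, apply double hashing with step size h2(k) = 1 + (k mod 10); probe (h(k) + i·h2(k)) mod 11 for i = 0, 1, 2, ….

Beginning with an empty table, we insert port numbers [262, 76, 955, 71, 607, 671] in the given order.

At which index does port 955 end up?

Insert 262: h=9, slot 9 empty => index 9.
Insert 76: h=10, slot 10 empty => index 10.
Insert 955: h=9, h2=6, slot 9 occupied => index 4.
Insert 71: h=5, slot 5 empty => index 5.
Insert 607: h=2, slot 2 empty => index 2.
Insert 671: h=0, slot 0 empty => index 0.
Table: [671, —, 607, —, 955, 71, —, —, —, 262, 76]

4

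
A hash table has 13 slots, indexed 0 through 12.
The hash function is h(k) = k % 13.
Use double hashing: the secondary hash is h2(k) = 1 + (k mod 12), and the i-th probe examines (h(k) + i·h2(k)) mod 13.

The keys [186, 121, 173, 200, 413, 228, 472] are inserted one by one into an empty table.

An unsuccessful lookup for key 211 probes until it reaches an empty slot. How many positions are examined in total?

2

Insert 186: h=4, slot 4 empty => index 4.
Insert 121: h=4, h2=2, slot 4 occupied => index 6.
Insert 173: h=4, h2=6, slot 4 occupied => index 10.
Insert 200: h=5, slot 5 empty => index 5.
Insert 413: h=10, h2=6, slot 10 occupied => index 3.
Insert 228: h=7, slot 7 empty => index 7.
Insert 472: h=4, h2=5, slot 4 occupied => index 9.
Table: [-, -, -, 413, 186, 200, 121, 228, -, 472, 173, -, -]
Lookup 211: h=3, h2=8, probe 3,11 → slot 11 empty, not found.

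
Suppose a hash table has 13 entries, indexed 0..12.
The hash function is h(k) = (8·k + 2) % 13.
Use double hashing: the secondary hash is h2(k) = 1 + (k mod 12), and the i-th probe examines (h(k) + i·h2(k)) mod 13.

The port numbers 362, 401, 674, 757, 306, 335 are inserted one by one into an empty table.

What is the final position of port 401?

5

362: h=12 => slot 12
401: h=12, h2=6, probe 12,5 => slot 5
674: h=12, h2=3, probe 12,2 => slot 2
757: h=0 => slot 0
306: h=6 => slot 6
335: h=4 => slot 4
Table: [757, _, 674, _, 335, 401, 306, _, _, _, _, _, 362]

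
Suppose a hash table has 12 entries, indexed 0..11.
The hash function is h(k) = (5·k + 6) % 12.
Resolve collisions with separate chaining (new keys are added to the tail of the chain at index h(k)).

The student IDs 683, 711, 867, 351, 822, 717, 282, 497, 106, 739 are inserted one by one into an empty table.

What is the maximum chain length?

Insert 683: h=1, bucket 1 empty -> new chain.
Insert 711: h=9, bucket 9 empty -> new chain.
Insert 867: h=9, bucket 9 nonempty -> append to chain.
Insert 351: h=9, bucket 9 nonempty -> append to chain.
Insert 822: h=0, bucket 0 empty -> new chain.
Insert 717: h=3, bucket 3 empty -> new chain.
Insert 282: h=0, bucket 0 nonempty -> append to chain.
Insert 497: h=7, bucket 7 empty -> new chain.
Insert 106: h=8, bucket 8 empty -> new chain.
Insert 739: h=5, bucket 5 empty -> new chain.
Final buckets:
0: 822 -> 282
1: 683
2: ∅
3: 717
4: ∅
5: 739
6: ∅
7: 497
8: 106
9: 711 -> 867 -> 351
10: ∅
11: ∅

3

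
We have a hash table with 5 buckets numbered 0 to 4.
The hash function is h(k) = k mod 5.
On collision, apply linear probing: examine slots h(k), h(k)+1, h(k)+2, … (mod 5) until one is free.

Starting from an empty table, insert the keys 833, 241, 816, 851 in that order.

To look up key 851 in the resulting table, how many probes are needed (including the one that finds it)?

Insert 833: h=3, slot 3 empty → index 3.
Insert 241: h=1, slot 1 empty → index 1.
Insert 816: h=1, slot 1 occupied → index 2.
Insert 851: h=1, slots 1,2,3 occupied → index 4.
Table: [∅, 241, 816, 833, 851]
Lookup 851: h=1, probe 1,2,3,4 → found at 4.

4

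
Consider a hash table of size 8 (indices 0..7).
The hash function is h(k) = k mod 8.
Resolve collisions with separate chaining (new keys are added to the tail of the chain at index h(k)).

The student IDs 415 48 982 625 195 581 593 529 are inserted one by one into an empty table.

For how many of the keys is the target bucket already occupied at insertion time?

2

415 -> bucket 7
48 -> bucket 0
982 -> bucket 6
625 -> bucket 1
195 -> bucket 3
581 -> bucket 5
593 -> bucket 1 (collision)
529 -> bucket 1 (collision)
Final buckets:
0: 48
1: 625 -> 593 -> 529
2: -
3: 195
4: -
5: 581
6: 982
7: 415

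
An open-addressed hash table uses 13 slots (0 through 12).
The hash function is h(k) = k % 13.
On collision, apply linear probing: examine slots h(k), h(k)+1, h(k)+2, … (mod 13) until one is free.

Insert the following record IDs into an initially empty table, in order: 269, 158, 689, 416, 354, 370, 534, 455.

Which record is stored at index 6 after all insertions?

370

Insert 269: h=9, slot 9 empty → index 9.
Insert 158: h=2, slot 2 empty → index 2.
Insert 689: h=0, slot 0 empty → index 0.
Insert 416: h=0, slot 0 occupied → index 1.
Insert 354: h=3, slot 3 empty → index 3.
Insert 370: h=6, slot 6 empty → index 6.
Insert 534: h=1, slots 1,2,3 occupied → index 4.
Insert 455: h=0, slots 0,1,2,3,4 occupied → index 5.
Table: [689, 416, 158, 354, 534, 455, 370, -, -, 269, -, -, -]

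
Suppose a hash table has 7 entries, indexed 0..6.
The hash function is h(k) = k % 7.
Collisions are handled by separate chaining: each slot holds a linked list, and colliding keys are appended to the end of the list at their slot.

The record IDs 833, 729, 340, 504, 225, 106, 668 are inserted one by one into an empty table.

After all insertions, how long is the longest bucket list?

833 → bucket 0
729 → bucket 1
340 → bucket 4
504 → bucket 0 (collision)
225 → bucket 1 (collision)
106 → bucket 1 (collision)
668 → bucket 3
Final buckets:
0: 833 -> 504
1: 729 -> 225 -> 106
2: ∅
3: 668
4: 340
5: ∅
6: ∅

3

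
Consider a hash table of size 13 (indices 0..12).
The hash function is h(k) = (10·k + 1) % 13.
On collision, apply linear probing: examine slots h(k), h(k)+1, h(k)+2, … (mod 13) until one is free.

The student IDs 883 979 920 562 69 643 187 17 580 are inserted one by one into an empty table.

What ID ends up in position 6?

17

883 hashes to 4; slot 4 is free -> place at 4.
979 hashes to 2; slot 2 is free -> place at 2.
920 hashes to 10; slot 10 is free -> place at 10.
562 hashes to 5; slot 5 is free -> place at 5.
69 hashes to 2; 2 taken -> place at 3.
643 hashes to 9; slot 9 is free -> place at 9.
187 hashes to 12; slot 12 is free -> place at 12.
17 hashes to 2; 2,3,4,5 taken -> place at 6.
580 hashes to 3; 3,4,5,6 taken -> place at 7.
Table: [∅, ∅, 979, 69, 883, 562, 17, 580, ∅, 643, 920, ∅, 187]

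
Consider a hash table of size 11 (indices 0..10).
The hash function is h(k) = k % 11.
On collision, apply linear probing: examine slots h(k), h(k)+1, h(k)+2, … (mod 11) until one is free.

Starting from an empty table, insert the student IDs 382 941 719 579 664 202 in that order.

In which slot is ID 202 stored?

9

382: h=8 -> slot 8
941: h=6 -> slot 6
719: h=4 -> slot 4
579: h=7 -> slot 7
664: h=4, probe 4,5 -> slot 5
202: h=4, probe 4,5,6,7,8,9 -> slot 9
Table: [—, —, —, —, 719, 664, 941, 579, 382, 202, —]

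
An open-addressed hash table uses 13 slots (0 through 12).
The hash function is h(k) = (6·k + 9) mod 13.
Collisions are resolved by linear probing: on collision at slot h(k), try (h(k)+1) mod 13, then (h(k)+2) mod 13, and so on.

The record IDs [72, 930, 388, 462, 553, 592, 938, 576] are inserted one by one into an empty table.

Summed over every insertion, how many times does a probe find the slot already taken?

10

Insert 72: h=12, slot 12 empty -> index 12.
Insert 930: h=12, slot 12 occupied -> index 0.
Insert 388: h=10, slot 10 empty -> index 10.
Insert 462: h=12, slots 12,0 occupied -> index 1.
Insert 553: h=12, slots 12,0,1 occupied -> index 2.
Insert 592: h=12, slots 12,0,1,2 occupied -> index 3.
Insert 938: h=8, slot 8 empty -> index 8.
Insert 576: h=7, slot 7 empty -> index 7.
Table: [930, 462, 553, 592, —, —, —, 576, 938, —, 388, —, 72]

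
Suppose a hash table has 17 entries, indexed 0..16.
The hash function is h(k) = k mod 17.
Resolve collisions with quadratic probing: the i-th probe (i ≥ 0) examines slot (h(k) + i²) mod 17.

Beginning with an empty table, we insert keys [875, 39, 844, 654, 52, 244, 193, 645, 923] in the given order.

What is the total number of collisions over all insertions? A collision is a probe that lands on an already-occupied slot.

5

875 hashes to 8; slot 8 is free => place at 8.
39 hashes to 5; slot 5 is free => place at 5.
844 hashes to 11; slot 11 is free => place at 11.
654 hashes to 8; 8 taken => place at 9.
52 hashes to 1; slot 1 is free => place at 1.
244 hashes to 6; slot 6 is free => place at 6.
193 hashes to 6; 6 taken => place at 7.
645 hashes to 16; slot 16 is free => place at 16.
923 hashes to 5; 5,6,9 taken => place at 14.
Table: [-, 52, -, -, -, 39, 244, 193, 875, 654, -, 844, -, -, 923, -, 645]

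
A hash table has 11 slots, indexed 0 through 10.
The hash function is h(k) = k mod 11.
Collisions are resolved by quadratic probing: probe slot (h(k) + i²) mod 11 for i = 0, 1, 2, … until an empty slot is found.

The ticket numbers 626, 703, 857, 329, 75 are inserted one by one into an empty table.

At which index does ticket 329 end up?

626: h=10 => slot 10
703: h=10, probe 10,0 => slot 0
857: h=10, probe 10,0,3 => slot 3
329: h=10, probe 10,0,3,8 => slot 8
75: h=9 => slot 9
Table: [703, -, -, 857, -, -, -, -, 329, 75, 626]

8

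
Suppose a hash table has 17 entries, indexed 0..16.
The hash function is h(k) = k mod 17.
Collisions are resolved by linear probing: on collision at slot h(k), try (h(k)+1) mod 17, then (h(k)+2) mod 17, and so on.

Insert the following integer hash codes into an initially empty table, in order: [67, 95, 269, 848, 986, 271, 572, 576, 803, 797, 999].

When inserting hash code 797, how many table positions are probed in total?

67: h=16 -> slot 16
95: h=10 -> slot 10
269: h=14 -> slot 14
848: h=15 -> slot 15
986: h=0 -> slot 0
271: h=16, probe 16,0,1 -> slot 1
572: h=11 -> slot 11
576: h=15, probe 15,16,0,1,2 -> slot 2
803: h=4 -> slot 4
797: h=15, probe 15,16,0,1,2,3 -> slot 3
999: h=13 -> slot 13
Table: [986, 271, 576, 797, 803, _, _, _, _, _, 95, 572, _, 999, 269, 848, 67]

6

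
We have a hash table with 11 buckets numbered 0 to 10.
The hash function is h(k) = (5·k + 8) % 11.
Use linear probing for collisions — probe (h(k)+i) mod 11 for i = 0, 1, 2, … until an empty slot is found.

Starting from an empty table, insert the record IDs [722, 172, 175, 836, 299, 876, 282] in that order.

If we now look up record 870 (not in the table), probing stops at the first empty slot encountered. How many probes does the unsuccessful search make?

Insert 722: h=10, slot 10 empty => index 10.
Insert 172: h=10, slot 10 occupied => index 0.
Insert 175: h=3, slot 3 empty => index 3.
Insert 836: h=8, slot 8 empty => index 8.
Insert 299: h=7, slot 7 empty => index 7.
Insert 876: h=10, slots 10,0 occupied => index 1.
Insert 282: h=10, slots 10,0,1 occupied => index 2.
Table: [172, 876, 282, 175, ., ., ., 299, 836, ., 722]
Lookup 870: h=2, probe 2,3,4 → slot 4 empty, not found.

3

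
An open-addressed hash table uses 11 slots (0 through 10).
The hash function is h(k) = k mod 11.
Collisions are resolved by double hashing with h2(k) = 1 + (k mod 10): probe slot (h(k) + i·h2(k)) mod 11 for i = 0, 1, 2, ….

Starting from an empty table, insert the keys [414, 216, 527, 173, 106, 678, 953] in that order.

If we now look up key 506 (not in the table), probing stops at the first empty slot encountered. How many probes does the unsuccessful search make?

6

414: h=7 => slot 7
216: h=7, h2=7, probe 7,3 => slot 3
527: h=10 => slot 10
173: h=8 => slot 8
106: h=7, h2=7, probe 7,3,10,6 => slot 6
678: h=7, h2=9, probe 7,5 => slot 5
953: h=7, h2=4, probe 7,0 => slot 0
Table: [953, _, _, 216, _, 678, 106, 414, 173, _, 527]
Lookup 506: h=0, h2=7, probe 0,7,3,10,6,2 → slot 2 empty, not found.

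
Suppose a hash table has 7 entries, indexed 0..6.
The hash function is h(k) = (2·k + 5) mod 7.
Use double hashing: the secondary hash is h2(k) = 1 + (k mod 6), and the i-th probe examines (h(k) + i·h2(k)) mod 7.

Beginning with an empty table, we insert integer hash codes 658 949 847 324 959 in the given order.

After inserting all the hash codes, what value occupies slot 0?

847

Insert 658: h=5, slot 5 empty → index 5.
Insert 949: h=6, slot 6 empty → index 6.
Insert 847: h=5, h2=2, slot 5 occupied → index 0.
Insert 324: h=2, slot 2 empty → index 2.
Insert 959: h=5, h2=6, slot 5 occupied → index 4.
Table: [847, _, 324, _, 959, 658, 949]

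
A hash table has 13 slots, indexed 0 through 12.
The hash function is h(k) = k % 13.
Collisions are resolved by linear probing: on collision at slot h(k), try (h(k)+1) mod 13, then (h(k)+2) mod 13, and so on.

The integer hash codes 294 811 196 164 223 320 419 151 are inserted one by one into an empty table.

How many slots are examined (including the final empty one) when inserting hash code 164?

294 hashes to 8; slot 8 is free -> place at 8.
811 hashes to 5; slot 5 is free -> place at 5.
196 hashes to 1; slot 1 is free -> place at 1.
164 hashes to 8; 8 taken -> place at 9.
223 hashes to 2; slot 2 is free -> place at 2.
320 hashes to 8; 8,9 taken -> place at 10.
419 hashes to 3; slot 3 is free -> place at 3.
151 hashes to 8; 8,9,10 taken -> place at 11.
Table: [_, 196, 223, 419, _, 811, _, _, 294, 164, 320, 151, _]

2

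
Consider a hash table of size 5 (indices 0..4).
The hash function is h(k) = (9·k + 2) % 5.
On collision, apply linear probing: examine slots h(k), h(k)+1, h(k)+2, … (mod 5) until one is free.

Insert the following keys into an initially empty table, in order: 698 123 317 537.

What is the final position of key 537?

698: h=4 -> slot 4
123: h=4, probe 4,0 -> slot 0
317: h=0, probe 0,1 -> slot 1
537: h=0, probe 0,1,2 -> slot 2
Table: [123, 317, 537, —, 698]

2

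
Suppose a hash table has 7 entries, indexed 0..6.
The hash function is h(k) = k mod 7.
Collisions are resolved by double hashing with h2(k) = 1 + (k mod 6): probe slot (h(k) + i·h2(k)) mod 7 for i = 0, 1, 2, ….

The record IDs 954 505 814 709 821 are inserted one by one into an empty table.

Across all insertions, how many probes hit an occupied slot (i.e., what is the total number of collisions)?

954 hashes to 2; slot 2 is free -> place at 2.
505 hashes to 1; slot 1 is free -> place at 1.
814 hashes to 2, h2=5; 2 taken -> place at 0.
709 hashes to 2, h2=2; 2 taken -> place at 4.
821 hashes to 2, h2=6; 2,1,0 taken -> place at 6.
Table: [814, 505, 954, -, 709, -, 821]

5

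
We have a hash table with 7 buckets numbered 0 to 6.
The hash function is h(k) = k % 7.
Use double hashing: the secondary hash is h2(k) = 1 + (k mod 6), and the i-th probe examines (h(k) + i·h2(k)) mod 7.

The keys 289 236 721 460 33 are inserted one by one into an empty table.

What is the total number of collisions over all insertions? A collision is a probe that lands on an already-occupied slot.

3

289: h=2 => slot 2
236: h=5 => slot 5
721: h=0 => slot 0
460: h=5, h2=5, probe 5,3 => slot 3
33: h=5, h2=4, probe 5,2,6 => slot 6
Table: [721, _, 289, 460, _, 236, 33]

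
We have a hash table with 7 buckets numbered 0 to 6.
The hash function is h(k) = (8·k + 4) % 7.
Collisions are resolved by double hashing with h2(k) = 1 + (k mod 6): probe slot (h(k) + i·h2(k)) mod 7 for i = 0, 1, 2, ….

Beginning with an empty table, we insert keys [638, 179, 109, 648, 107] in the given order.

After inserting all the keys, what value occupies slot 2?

648

638 hashes to 5; slot 5 is free => place at 5.
179 hashes to 1; slot 1 is free => place at 1.
109 hashes to 1, h2=2; 1 taken => place at 3.
648 hashes to 1, h2=1; 1 taken => place at 2.
107 hashes to 6; slot 6 is free => place at 6.
Table: [—, 179, 648, 109, —, 638, 107]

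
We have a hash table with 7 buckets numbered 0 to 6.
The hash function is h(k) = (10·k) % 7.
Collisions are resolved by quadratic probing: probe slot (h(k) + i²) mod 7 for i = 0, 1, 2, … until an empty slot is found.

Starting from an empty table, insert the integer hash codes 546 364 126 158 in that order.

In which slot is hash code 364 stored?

546 hashes to 0; slot 0 is free -> place at 0.
364 hashes to 0; 0 taken -> place at 1.
126 hashes to 0; 0,1 taken -> place at 4.
158 hashes to 5; slot 5 is free -> place at 5.
Table: [546, 364, —, —, 126, 158, —]

1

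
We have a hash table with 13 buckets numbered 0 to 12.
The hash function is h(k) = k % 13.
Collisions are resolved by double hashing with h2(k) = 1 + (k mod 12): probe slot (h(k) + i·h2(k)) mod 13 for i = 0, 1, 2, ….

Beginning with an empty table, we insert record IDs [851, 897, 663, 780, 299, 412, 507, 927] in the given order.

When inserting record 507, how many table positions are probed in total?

Insert 851: h=6, slot 6 empty → index 6.
Insert 897: h=0, slot 0 empty → index 0.
Insert 663: h=0, h2=4, slot 0 occupied → index 4.
Insert 780: h=0, h2=1, slot 0 occupied → index 1.
Insert 299: h=0, h2=12, slot 0 occupied → index 12.
Insert 412: h=9, slot 9 empty → index 9.
Insert 507: h=0, h2=4, slots 0,4 occupied → index 8.
Insert 927: h=4, h2=4, slots 4,8,12 occupied → index 3.
Table: [897, 780, _, 927, 663, _, 851, _, 507, 412, _, _, 299]

3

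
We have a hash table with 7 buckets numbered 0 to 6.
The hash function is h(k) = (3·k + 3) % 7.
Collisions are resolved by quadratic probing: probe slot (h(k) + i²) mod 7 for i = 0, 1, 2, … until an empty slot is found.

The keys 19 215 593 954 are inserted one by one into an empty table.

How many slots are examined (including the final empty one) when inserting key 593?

3

19 hashes to 4; slot 4 is free → place at 4.
215 hashes to 4; 4 taken → place at 5.
593 hashes to 4; 4,5 taken → place at 1.
954 hashes to 2; slot 2 is free → place at 2.
Table: [∅, 593, 954, ∅, 19, 215, ∅]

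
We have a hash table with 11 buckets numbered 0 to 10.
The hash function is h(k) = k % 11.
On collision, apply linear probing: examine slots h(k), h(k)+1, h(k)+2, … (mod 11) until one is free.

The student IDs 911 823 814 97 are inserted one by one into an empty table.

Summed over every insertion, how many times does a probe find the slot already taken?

4

Insert 911: h=9, slot 9 empty -> index 9.
Insert 823: h=9, slot 9 occupied -> index 10.
Insert 814: h=0, slot 0 empty -> index 0.
Insert 97: h=9, slots 9,10,0 occupied -> index 1.
Table: [814, 97, ., ., ., ., ., ., ., 911, 823]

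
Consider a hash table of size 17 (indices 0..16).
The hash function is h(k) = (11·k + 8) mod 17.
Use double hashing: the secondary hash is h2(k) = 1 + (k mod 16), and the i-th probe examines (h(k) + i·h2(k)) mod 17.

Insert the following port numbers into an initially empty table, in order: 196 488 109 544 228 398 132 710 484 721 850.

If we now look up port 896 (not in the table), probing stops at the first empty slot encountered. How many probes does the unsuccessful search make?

3

Insert 196: h=5, slot 5 empty -> index 5.
Insert 488: h=4, slot 4 empty -> index 4.
Insert 109: h=0, slot 0 empty -> index 0.
Insert 544: h=8, slot 8 empty -> index 8.
Insert 228: h=0, h2=5, slots 0,5 occupied -> index 10.
Insert 398: h=0, h2=15, slot 0 occupied -> index 15.
Insert 132: h=15, h2=5, slot 15 occupied -> index 3.
Insert 710: h=15, h2=7, slots 15,5 occupied -> index 12.
Insert 484: h=11, slot 11 empty -> index 11.
Insert 721: h=0, h2=2, slot 0 occupied -> index 2.
Insert 850: h=8, h2=3, slots 8,11 occupied -> index 14.
Table: [109, ∅, 721, 132, 488, 196, ∅, ∅, 544, ∅, 228, 484, 710, ∅, 850, 398, ∅]
Lookup 896: h=4, h2=1, probe 4,5,6 → slot 6 empty, not found.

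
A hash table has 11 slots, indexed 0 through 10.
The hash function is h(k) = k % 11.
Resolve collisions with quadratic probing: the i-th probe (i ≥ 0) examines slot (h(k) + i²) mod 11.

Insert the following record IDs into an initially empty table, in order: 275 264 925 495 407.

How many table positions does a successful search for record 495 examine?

3

275 hashes to 0; slot 0 is free → place at 0.
264 hashes to 0; 0 taken → place at 1.
925 hashes to 1; 1 taken → place at 2.
495 hashes to 0; 0,1 taken → place at 4.
407 hashes to 0; 0,1,4 taken → place at 9.
Table: [275, 264, 925, _, 495, _, _, _, _, 407, _]
Lookup 495: h=0, probe 0,1,4 → found at 4.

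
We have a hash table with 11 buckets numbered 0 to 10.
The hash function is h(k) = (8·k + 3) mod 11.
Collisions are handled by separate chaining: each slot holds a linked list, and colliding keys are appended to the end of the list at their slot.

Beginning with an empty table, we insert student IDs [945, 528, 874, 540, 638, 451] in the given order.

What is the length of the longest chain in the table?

3

Insert 945: h=6, bucket 6 empty -> new chain.
Insert 528: h=3, bucket 3 empty -> new chain.
Insert 874: h=10, bucket 10 empty -> new chain.
Insert 540: h=0, bucket 0 empty -> new chain.
Insert 638: h=3, bucket 3 nonempty -> append to chain.
Insert 451: h=3, bucket 3 nonempty -> append to chain.
Final buckets:
0: 540
1: .
2: .
3: 528 -> 638 -> 451
4: .
5: .
6: 945
7: .
8: .
9: .
10: 874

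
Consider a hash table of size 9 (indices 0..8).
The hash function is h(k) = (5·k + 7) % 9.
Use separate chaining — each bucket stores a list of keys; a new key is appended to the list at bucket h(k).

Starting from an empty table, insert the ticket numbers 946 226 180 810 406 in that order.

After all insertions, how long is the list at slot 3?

3

Insert 946: h=3, bucket 3 empty → new chain.
Insert 226: h=3, bucket 3 nonempty → append to chain.
Insert 180: h=7, bucket 7 empty → new chain.
Insert 810: h=7, bucket 7 nonempty → append to chain.
Insert 406: h=3, bucket 3 nonempty → append to chain.
Final buckets:
0: ∅
1: ∅
2: ∅
3: 946 -> 226 -> 406
4: ∅
5: ∅
6: ∅
7: 180 -> 810
8: ∅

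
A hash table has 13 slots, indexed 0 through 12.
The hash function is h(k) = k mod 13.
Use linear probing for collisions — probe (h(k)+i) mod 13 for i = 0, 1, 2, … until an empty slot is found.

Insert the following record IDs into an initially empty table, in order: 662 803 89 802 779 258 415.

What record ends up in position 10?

803

Insert 662: h=12, slot 12 empty => index 12.
Insert 803: h=10, slot 10 empty => index 10.
Insert 89: h=11, slot 11 empty => index 11.
Insert 802: h=9, slot 9 empty => index 9.
Insert 779: h=12, slot 12 occupied => index 0.
Insert 258: h=11, slots 11,12,0 occupied => index 1.
Insert 415: h=12, slots 12,0,1 occupied => index 2.
Table: [779, 258, 415, -, -, -, -, -, -, 802, 803, 89, 662]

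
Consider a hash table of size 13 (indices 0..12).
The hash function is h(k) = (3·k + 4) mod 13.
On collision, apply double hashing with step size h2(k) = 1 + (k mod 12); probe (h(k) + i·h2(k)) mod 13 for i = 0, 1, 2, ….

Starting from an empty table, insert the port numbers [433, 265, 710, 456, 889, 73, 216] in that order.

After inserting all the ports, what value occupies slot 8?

889

433: h=3 → slot 3
265: h=6 → slot 6
710: h=2 → slot 2
456: h=7 → slot 7
889: h=6, h2=2, probe 6,8 → slot 8
73: h=2, h2=2, probe 2,4 → slot 4
216: h=2, h2=1, probe 2,3,4,5 → slot 5
Table: [—, —, 710, 433, 73, 216, 265, 456, 889, —, —, —, —]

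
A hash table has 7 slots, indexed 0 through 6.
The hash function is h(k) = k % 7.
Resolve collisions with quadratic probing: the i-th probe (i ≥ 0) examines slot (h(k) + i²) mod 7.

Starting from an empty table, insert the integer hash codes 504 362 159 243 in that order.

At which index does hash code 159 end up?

504: h=0 => slot 0
362: h=5 => slot 5
159: h=5, probe 5,6 => slot 6
243: h=5, probe 5,6,2 => slot 2
Table: [504, -, 243, -, -, 362, 159]

6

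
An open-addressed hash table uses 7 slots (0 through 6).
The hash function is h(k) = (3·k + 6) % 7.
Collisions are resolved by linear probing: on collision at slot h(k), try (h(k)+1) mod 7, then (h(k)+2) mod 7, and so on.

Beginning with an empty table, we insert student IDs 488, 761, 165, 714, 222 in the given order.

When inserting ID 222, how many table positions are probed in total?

488 hashes to 0; slot 0 is free => place at 0.
761 hashes to 0; 0 taken => place at 1.
165 hashes to 4; slot 4 is free => place at 4.
714 hashes to 6; slot 6 is free => place at 6.
222 hashes to 0; 0,1 taken => place at 2.
Table: [488, 761, 222, ., 165, ., 714]

3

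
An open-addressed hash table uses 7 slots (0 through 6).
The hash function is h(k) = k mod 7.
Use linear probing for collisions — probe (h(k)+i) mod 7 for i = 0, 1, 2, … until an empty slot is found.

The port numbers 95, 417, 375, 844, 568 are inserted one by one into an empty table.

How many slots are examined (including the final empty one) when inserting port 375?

95 hashes to 4; slot 4 is free -> place at 4.
417 hashes to 4; 4 taken -> place at 5.
375 hashes to 4; 4,5 taken -> place at 6.
844 hashes to 4; 4,5,6 taken -> place at 0.
568 hashes to 1; slot 1 is free -> place at 1.
Table: [844, 568, _, _, 95, 417, 375]

3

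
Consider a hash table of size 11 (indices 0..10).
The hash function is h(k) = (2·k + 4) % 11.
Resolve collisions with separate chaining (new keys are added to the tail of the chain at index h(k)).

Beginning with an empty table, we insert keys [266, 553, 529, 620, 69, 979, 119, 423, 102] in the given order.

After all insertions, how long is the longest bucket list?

3

Insert 266: h=8, bucket 8 empty → new chain.
Insert 553: h=10, bucket 10 empty → new chain.
Insert 529: h=6, bucket 6 empty → new chain.
Insert 620: h=1, bucket 1 empty → new chain.
Insert 69: h=10, bucket 10 nonempty → append to chain.
Insert 979: h=4, bucket 4 empty → new chain.
Insert 119: h=0, bucket 0 empty → new chain.
Insert 423: h=3, bucket 3 empty → new chain.
Insert 102: h=10, bucket 10 nonempty → append to chain.
Final buckets:
0: 119
1: 620
2: ∅
3: 423
4: 979
5: ∅
6: 529
7: ∅
8: 266
9: ∅
10: 553 -> 69 -> 102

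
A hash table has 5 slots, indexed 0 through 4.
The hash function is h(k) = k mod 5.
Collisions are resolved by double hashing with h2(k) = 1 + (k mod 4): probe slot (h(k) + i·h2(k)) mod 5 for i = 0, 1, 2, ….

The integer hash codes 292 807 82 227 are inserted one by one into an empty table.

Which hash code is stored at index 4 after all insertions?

Insert 292: h=2, slot 2 empty → index 2.
Insert 807: h=2, h2=4, slot 2 occupied → index 1.
Insert 82: h=2, h2=3, slot 2 occupied → index 0.
Insert 227: h=2, h2=4, slots 2,1,0 occupied → index 4.
Table: [82, 807, 292, -, 227]

227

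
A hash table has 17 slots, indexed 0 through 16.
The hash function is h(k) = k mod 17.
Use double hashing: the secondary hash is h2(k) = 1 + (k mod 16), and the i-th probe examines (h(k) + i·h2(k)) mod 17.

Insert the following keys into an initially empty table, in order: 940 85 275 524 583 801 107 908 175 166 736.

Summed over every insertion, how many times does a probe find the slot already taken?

Insert 940: h=5, slot 5 empty -> index 5.
Insert 85: h=0, slot 0 empty -> index 0.
Insert 275: h=3, slot 3 empty -> index 3.
Insert 524: h=14, slot 14 empty -> index 14.
Insert 583: h=5, h2=8, slot 5 occupied -> index 13.
Insert 801: h=2, slot 2 empty -> index 2.
Insert 107: h=5, h2=12, slots 5,0 occupied -> index 12.
Insert 908: h=7, slot 7 empty -> index 7.
Insert 175: h=5, h2=16, slot 5 occupied -> index 4.
Insert 166: h=13, h2=7, slots 13,3 occupied -> index 10.
Insert 736: h=5, h2=1, slot 5 occupied -> index 6.
Table: [85, —, 801, 275, 175, 940, 736, 908, —, —, 166, —, 107, 583, 524, —, —]

7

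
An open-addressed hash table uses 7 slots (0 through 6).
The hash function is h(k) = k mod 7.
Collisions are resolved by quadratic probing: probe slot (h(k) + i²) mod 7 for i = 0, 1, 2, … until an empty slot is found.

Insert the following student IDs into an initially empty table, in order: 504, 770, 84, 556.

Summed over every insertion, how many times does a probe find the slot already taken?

504 hashes to 0; slot 0 is free -> place at 0.
770 hashes to 0; 0 taken -> place at 1.
84 hashes to 0; 0,1 taken -> place at 4.
556 hashes to 3; slot 3 is free -> place at 3.
Table: [504, 770, —, 556, 84, —, —]

3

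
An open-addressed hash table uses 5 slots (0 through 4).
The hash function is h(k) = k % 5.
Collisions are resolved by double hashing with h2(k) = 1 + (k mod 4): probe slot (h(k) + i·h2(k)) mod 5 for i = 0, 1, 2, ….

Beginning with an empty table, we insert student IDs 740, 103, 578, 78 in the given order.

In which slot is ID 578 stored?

Insert 740: h=0, slot 0 empty → index 0.
Insert 103: h=3, slot 3 empty → index 3.
Insert 578: h=3, h2=3, slot 3 occupied → index 1.
Insert 78: h=3, h2=3, slots 3,1 occupied → index 4.
Table: [740, 578, ., 103, 78]

1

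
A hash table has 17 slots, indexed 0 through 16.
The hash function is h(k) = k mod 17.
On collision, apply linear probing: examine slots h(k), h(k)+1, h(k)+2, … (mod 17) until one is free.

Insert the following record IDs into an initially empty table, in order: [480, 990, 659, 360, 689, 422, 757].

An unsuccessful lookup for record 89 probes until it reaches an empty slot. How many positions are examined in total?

3

480 hashes to 4; slot 4 is free → place at 4.
990 hashes to 4; 4 taken → place at 5.
659 hashes to 13; slot 13 is free → place at 13.
360 hashes to 3; slot 3 is free → place at 3.
689 hashes to 9; slot 9 is free → place at 9.
422 hashes to 14; slot 14 is free → place at 14.
757 hashes to 9; 9 taken → place at 10.
Table: [∅, ∅, ∅, 360, 480, 990, ∅, ∅, ∅, 689, 757, ∅, ∅, 659, 422, ∅, ∅]
Lookup 89: h=4, probe 4,5,6 → slot 6 empty, not found.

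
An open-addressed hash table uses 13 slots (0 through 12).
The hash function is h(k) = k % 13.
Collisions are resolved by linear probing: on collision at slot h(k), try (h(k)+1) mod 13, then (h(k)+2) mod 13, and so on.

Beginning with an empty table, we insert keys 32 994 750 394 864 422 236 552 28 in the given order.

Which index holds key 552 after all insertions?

11

Insert 32: h=6, slot 6 empty => index 6.
Insert 994: h=6, slot 6 occupied => index 7.
Insert 750: h=9, slot 9 empty => index 9.
Insert 394: h=4, slot 4 empty => index 4.
Insert 864: h=6, slots 6,7 occupied => index 8.
Insert 422: h=6, slots 6,7,8,9 occupied => index 10.
Insert 236: h=2, slot 2 empty => index 2.
Insert 552: h=6, slots 6,7,8,9,10 occupied => index 11.
Insert 28: h=2, slot 2 occupied => index 3.
Table: [_, _, 236, 28, 394, _, 32, 994, 864, 750, 422, 552, _]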